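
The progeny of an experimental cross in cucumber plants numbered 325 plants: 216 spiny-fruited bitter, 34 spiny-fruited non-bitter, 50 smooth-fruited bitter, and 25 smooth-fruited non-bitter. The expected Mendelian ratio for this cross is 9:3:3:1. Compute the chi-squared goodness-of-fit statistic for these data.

20.977

The 9:3:3:1 ratio has 16 parts, so with N = 325 the expected counts are:
  spiny-fruited bitter: 325 × 9/16 = 182.8125
  spiny-fruited non-bitter: 325 × 3/16 = 60.9375
  smooth-fruited bitter: 325 × 3/16 = 60.9375
  smooth-fruited non-bitter: 325 × 1/16 = 20.3125
χ² = Σ (O − E)² / E
  spiny-fruited bitter: (216 − 182.8125)² / 182.8125 = 6.0248
  spiny-fruited non-bitter: (34 − 60.9375)² / 60.9375 = 11.9078
  smooth-fruited bitter: (50 − 60.9375)² / 60.9375 = 1.9631
  smooth-fruited non-bitter: (25 − 20.3125)² / 20.3125 = 1.0817
χ² = 6.0248 + 11.9078 + 1.9631 + 1.0817 = 20.9774 ≈ 20.977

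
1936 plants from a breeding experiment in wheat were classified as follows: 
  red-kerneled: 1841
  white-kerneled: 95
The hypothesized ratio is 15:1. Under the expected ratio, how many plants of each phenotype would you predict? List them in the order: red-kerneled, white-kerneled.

Total ratio parts = 16. Expected numbers out of 1936:
  red-kerneled: 1936 × 15/16 = 1815
  white-kerneled: 1936 × 1/16 = 121

1815, 121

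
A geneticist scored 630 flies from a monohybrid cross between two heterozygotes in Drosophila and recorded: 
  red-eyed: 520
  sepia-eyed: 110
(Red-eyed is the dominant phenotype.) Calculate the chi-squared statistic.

For a monohybrid cross between heterozygotes with complete dominance, the expected phenotypic ratio is 3:1.
Total ratio parts = 4. Expected numbers out of 630:
  red-eyed: 630 × 3/4 = 472.5
  sepia-eyed: 630 × 1/4 = 157.5
χ² = Σ (O − E)² / E
  red-eyed: (520 − 472.5)² / 472.5 = 4.7751
  sepia-eyed: (110 − 157.5)² / 157.5 = 14.3254
χ² = 4.7751 + 14.3254 = 19.1005 ≈ 19.101

19.101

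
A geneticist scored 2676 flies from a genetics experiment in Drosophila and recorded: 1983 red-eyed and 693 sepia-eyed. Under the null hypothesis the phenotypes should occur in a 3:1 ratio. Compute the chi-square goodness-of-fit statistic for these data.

Total ratio parts = 4. Expected numbers out of 2676:
  red-eyed: 2676 × 3/4 = 2007
  sepia-eyed: 2676 × 1/4 = 669
χ² = Σ (O − E)² / E
  red-eyed: (1983 − 2007)² / 2007 = 0.2870
  sepia-eyed: (693 − 669)² / 669 = 0.8610
χ² = 0.2870 + 0.8610 = 1.148

1.148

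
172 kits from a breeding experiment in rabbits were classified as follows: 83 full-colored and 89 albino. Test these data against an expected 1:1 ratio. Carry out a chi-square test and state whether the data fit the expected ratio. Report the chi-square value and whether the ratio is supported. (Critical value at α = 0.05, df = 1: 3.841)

0.209; consistent

The 1:1 ratio has 2 parts, so with N = 172 the expected counts are:
  full-colored: 172 × 1/2 = 86
  albino: 172 × 1/2 = 86
χ² = Σ (O − E)² / E
  full-colored: (83 − 86)² / 86 = 0.1047
  albino: (89 − 86)² / 86 = 0.1047
χ² = 0.1047 + 0.1047 = 0.2094 ≈ 0.209
Degrees of freedom = 2 − 1 = 1; critical value at α = 0.05 is 3.841.
Since 0.209 < 3.841, we fail to reject the null hypothesis — the data are consistent with the 1:1 ratio.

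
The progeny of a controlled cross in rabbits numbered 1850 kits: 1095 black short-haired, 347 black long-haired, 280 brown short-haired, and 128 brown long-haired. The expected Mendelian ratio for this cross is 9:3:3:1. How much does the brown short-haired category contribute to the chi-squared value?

12.893

Under the 9:3:3:1 hypothesis (Σ ratio = 16, N = 1850):
  black short-haired: 1850 × 9/16 = 1040.625
  black long-haired: 1850 × 3/16 = 346.875
  brown short-haired: 1850 × 3/16 = 346.875
  brown long-haired: 1850 × 1/16 = 115.625
Contribution of brown short-haired: (280 − 346.875)² / 346.875 = 12.8930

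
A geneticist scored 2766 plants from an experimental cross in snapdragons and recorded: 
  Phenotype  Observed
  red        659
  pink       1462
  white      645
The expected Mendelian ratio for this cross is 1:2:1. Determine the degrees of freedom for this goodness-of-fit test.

A goodness-of-fit test with 3 phenotype classes has df = 3 − 1 = 2.

2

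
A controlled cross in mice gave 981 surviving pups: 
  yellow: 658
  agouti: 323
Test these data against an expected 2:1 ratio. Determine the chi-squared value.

Under the 2:1 hypothesis (Σ ratio = 3, N = 981):
  yellow: 981 × 2/3 = 654
  agouti: 981 × 1/3 = 327
χ² = Σ (O − E)² / E
  yellow: (658 − 654)² / 654 = 0.0245
  agouti: (323 − 327)² / 327 = 0.0489
χ² = 0.0245 + 0.0489 = 0.0734 ≈ 0.073

0.073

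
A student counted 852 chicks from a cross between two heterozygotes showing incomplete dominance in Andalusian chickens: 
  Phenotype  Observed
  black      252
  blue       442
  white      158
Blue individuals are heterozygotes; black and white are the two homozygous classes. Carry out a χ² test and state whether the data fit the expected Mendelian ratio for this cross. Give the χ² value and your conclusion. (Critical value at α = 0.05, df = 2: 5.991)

21.944; not consistent

With incomplete dominance, a heterozygote × heterozygote cross gives a 1:2:1 phenotypic ratio.
The 1:2:1 ratio has 4 parts, so with N = 852 the expected counts are:
  black: 852 × 1/4 = 213
  blue: 852 × 2/4 = 426
  white: 852 × 1/4 = 213
χ² = Σ (O − E)² / E
  black: (252 − 213)² / 213 = 7.1408
  blue: (442 − 426)² / 426 = 0.6009
  white: (158 − 213)² / 213 = 14.2019
χ² = 7.1408 + 0.6009 + 14.2019 = 21.9436 ≈ 21.944
Degrees of freedom = 3 − 1 = 2; critical value at α = 0.05 is 5.991.
Since 21.944 > 5.991, we reject the null hypothesis — the data do not fit the 1:2:1 ratio.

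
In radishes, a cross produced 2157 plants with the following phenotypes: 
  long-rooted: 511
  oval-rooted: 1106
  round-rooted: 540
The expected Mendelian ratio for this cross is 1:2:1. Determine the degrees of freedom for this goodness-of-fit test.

A goodness-of-fit test with 3 phenotype classes has df = 3 − 1 = 2.

2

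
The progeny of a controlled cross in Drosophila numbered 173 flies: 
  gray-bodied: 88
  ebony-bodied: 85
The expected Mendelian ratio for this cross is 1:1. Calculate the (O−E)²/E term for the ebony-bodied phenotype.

0.026

Total ratio parts = 2. Expected numbers out of 173:
  gray-bodied: 173 × 1/2 = 86.5
  ebony-bodied: 173 × 1/2 = 86.5
Contribution of ebony-bodied: (85 − 86.5)² / 86.5 = 0.0260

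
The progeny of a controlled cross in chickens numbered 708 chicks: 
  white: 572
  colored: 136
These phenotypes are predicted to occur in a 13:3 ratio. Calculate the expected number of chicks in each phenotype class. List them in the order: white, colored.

575.25, 132.75

Expected counts for N = 708 under a 13:3 ratio (total parts = 16):
  white: 708 × 13/16 = 575.25
  colored: 708 × 3/16 = 132.75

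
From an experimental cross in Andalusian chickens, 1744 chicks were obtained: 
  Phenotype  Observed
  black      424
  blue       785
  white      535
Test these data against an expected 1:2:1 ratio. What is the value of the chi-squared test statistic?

Under the 1:2:1 hypothesis (Σ ratio = 4, N = 1744):
  black: 1744 × 1/4 = 436
  blue: 1744 × 2/4 = 872
  white: 1744 × 1/4 = 436
χ² = Σ (O − E)² / E
  black: (424 − 436)² / 436 = 0.3303
  blue: (785 − 872)² / 872 = 8.6800
  white: (535 − 436)² / 436 = 22.4794
χ² = 0.3303 + 8.6800 + 22.4794 = 31.4897 ≈ 31.490

31.490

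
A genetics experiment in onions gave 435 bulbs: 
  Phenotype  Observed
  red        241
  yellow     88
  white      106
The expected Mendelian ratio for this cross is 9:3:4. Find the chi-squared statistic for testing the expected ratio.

The 9:3:4 ratio has 16 parts, so with N = 435 the expected counts are:
  red: 435 × 9/16 = 244.6875
  yellow: 435 × 3/16 = 81.5625
  white: 435 × 4/16 = 108.75
χ² = Σ (O − E)² / E
  red: (241 − 244.6875)² / 244.6875 = 0.0556
  yellow: (88 − 81.5625)² / 81.5625 = 0.5081
  white: (106 − 108.75)² / 108.75 = 0.0695
χ² = 0.0556 + 0.5081 + 0.0695 = 0.6332 ≈ 0.633

0.633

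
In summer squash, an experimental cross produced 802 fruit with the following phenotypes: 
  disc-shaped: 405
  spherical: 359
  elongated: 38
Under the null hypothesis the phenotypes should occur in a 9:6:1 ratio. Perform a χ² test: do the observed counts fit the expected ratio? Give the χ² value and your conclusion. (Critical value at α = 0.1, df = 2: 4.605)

Total ratio parts = 16. Expected numbers out of 802:
  disc-shaped: 802 × 9/16 = 451.125
  spherical: 802 × 6/16 = 300.75
  elongated: 802 × 1/16 = 50.125
χ² = Σ (O − E)² / E
  disc-shaped: (405 − 451.125)² / 451.125 = 4.7160
  spherical: (359 − 300.75)² / 300.75 = 11.2820
  elongated: (38 − 50.125)² / 50.125 = 2.9330
χ² = 4.7160 + 11.2820 + 2.9330 = 18.931
Degrees of freedom = 3 − 1 = 2; critical value at α = 0.1 is 4.605.
Since 18.931 > 4.605, we reject the null hypothesis — the data do not fit the 9:6:1 ratio.

18.931; not consistent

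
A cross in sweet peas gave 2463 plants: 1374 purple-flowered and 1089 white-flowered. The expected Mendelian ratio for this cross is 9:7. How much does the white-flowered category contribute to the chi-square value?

0.121

The 9:7 ratio has 16 parts, so with N = 2463 the expected counts are:
  purple-flowered: 2463 × 9/16 = 1385.4375
  white-flowered: 2463 × 7/16 = 1077.5625
Contribution of white-flowered: (1089 − 1077.5625)² / 1077.5625 = 0.1214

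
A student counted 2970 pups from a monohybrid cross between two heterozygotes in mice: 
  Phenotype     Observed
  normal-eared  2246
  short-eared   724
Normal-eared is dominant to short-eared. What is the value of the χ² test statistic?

For a monohybrid cross between heterozygotes with complete dominance, the expected phenotypic ratio is 3:1.
Under the 3:1 hypothesis (Σ ratio = 4, N = 2970):
  normal-eared: 2970 × 3/4 = 2227.5
  short-eared: 2970 × 1/4 = 742.5
χ² = Σ (O − E)² / E
  normal-eared: (2246 − 2227.5)² / 2227.5 = 0.1536
  short-eared: (724 − 742.5)² / 742.5 = 0.4609
χ² = 0.1536 + 0.4609 = 0.6145 ≈ 0.615

0.615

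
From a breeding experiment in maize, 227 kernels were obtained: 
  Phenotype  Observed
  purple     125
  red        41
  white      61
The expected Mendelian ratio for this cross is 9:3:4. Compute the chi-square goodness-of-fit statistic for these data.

0.432

The 9:3:4 ratio has 16 parts, so with N = 227 the expected counts are:
  purple: 227 × 9/16 = 127.6875
  red: 227 × 3/16 = 42.5625
  white: 227 × 4/16 = 56.75
χ² = Σ (O − E)² / E
  purple: (125 − 127.6875)² / 127.6875 = 0.0566
  red: (41 − 42.5625)² / 42.5625 = 0.0574
  white: (61 − 56.75)² / 56.75 = 0.3183
χ² = 0.0566 + 0.0574 + 0.3183 = 0.4323 ≈ 0.432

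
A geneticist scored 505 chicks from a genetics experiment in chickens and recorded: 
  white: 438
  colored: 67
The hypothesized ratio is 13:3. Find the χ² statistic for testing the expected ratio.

9.964

Total ratio parts = 16. Expected numbers out of 505:
  white: 505 × 13/16 = 410.3125
  colored: 505 × 3/16 = 94.6875
χ² = Σ (O − E)² / E
  white: (438 − 410.3125)² / 410.3125 = 1.8683
  colored: (67 − 94.6875)² / 94.6875 = 8.0961
χ² = 1.8683 + 8.0961 = 9.9644 ≈ 9.964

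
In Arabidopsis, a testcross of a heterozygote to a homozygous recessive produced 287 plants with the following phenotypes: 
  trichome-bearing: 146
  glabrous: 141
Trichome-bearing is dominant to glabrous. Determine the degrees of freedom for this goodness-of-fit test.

1

A testcross of a heterozygote (Aa × aa) gives a 1:1 phenotypic ratio.
A goodness-of-fit test with 2 phenotype classes has df = 2 − 1 = 1.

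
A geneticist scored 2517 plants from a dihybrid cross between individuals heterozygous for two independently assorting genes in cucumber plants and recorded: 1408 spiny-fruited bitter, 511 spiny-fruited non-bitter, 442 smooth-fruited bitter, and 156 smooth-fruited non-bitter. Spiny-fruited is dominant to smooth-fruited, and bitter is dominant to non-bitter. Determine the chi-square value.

A dihybrid F₂ with independent assortment and complete dominance at both loci gives a 9:3:3:1 phenotypic ratio.
Under the 9:3:3:1 hypothesis (Σ ratio = 16, N = 2517):
  spiny-fruited bitter: 2517 × 9/16 = 1415.8125
  spiny-fruited non-bitter: 2517 × 3/16 = 471.9375
  smooth-fruited bitter: 2517 × 3/16 = 471.9375
  smooth-fruited non-bitter: 2517 × 1/16 = 157.3125
χ² = Σ (O − E)² / E
  spiny-fruited bitter: (1408 − 1415.8125)² / 1415.8125 = 0.0431
  spiny-fruited non-bitter: (511 − 471.9375)² / 471.9375 = 3.2332
  smooth-fruited bitter: (442 − 471.9375)² / 471.9375 = 1.8991
  smooth-fruited non-bitter: (156 − 157.3125)² / 157.3125 = 0.0110
χ² = 0.0431 + 3.2332 + 1.8991 + 0.0110 = 5.1864 ≈ 5.186

5.186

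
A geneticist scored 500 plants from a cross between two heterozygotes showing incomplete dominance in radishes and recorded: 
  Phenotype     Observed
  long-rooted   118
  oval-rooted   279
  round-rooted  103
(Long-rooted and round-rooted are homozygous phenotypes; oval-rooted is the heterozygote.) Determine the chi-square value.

With incomplete dominance, a heterozygote × heterozygote cross gives a 1:2:1 phenotypic ratio.
The 1:2:1 ratio has 4 parts, so with N = 500 the expected counts are:
  long-rooted: 500 × 1/4 = 125
  oval-rooted: 500 × 2/4 = 250
  round-rooted: 500 × 1/4 = 125
χ² = Σ (O − E)² / E
  long-rooted: (118 − 125)² / 125 = 0.3920
  oval-rooted: (279 − 250)² / 250 = 3.3640
  round-rooted: (103 − 125)² / 125 = 3.8720
χ² = 0.3920 + 3.3640 + 3.8720 = 7.628

7.628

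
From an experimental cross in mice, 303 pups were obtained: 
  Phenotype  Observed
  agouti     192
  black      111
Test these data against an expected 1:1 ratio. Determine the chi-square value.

21.653

Expected counts for N = 303 under a 1:1 ratio (total parts = 2):
  agouti: 303 × 1/2 = 151.5
  black: 303 × 1/2 = 151.5
χ² = Σ (O − E)² / E
  agouti: (192 − 151.5)² / 151.5 = 10.8267
  black: (111 − 151.5)² / 151.5 = 10.8267
χ² = 10.8267 + 10.8267 = 21.6534 ≈ 21.653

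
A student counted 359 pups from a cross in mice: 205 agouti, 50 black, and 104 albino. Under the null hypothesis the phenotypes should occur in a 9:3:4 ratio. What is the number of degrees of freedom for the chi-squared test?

2

A goodness-of-fit test with 3 phenotype classes has df = 3 − 1 = 2.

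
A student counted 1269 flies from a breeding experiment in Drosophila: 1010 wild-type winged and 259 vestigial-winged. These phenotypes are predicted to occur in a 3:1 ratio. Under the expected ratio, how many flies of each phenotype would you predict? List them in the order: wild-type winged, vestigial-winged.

951.75, 317.25

Expected counts for N = 1269 under a 3:1 ratio (total parts = 4):
  wild-type winged: 1269 × 3/4 = 951.75
  vestigial-winged: 1269 × 1/4 = 317.25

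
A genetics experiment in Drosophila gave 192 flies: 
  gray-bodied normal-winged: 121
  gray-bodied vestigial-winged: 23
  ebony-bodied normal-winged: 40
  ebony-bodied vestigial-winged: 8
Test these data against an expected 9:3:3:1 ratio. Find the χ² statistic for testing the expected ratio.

8.037

Under the 9:3:3:1 hypothesis (Σ ratio = 16, N = 192):
  gray-bodied normal-winged: 192 × 9/16 = 108
  gray-bodied vestigial-winged: 192 × 3/16 = 36
  ebony-bodied normal-winged: 192 × 3/16 = 36
  ebony-bodied vestigial-winged: 192 × 1/16 = 12
χ² = Σ (O − E)² / E
  gray-bodied normal-winged: (121 − 108)² / 108 = 1.5648
  gray-bodied vestigial-winged: (23 − 36)² / 36 = 4.6944
  ebony-bodied normal-winged: (40 − 36)² / 36 = 0.4444
  ebony-bodied vestigial-winged: (8 − 12)² / 12 = 1.3333
χ² = 1.5648 + 4.6944 + 0.4444 + 1.3333 = 8.0369 ≈ 8.037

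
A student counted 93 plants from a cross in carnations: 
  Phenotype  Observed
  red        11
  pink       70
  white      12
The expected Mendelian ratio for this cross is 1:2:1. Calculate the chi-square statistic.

23.774

Expected counts for N = 93 under a 1:2:1 ratio (total parts = 4):
  red: 93 × 1/4 = 23.25
  pink: 93 × 2/4 = 46.5
  white: 93 × 1/4 = 23.25
χ² = Σ (O − E)² / E
  red: (11 − 23.25)² / 23.25 = 6.4543
  pink: (70 − 46.5)² / 46.5 = 11.8763
  white: (12 − 23.25)² / 23.25 = 5.4435
χ² = 6.4543 + 11.8763 + 5.4435 = 23.7741 ≈ 23.774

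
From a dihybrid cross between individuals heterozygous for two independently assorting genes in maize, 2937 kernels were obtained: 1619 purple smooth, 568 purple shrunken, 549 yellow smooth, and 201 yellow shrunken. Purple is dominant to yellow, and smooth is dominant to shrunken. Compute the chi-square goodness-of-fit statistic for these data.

2.868

A dihybrid F₂ with independent assortment and complete dominance at both loci gives a 9:3:3:1 phenotypic ratio.
Expected counts for N = 2937 under a 9:3:3:1 ratio (total parts = 16):
  purple smooth: 2937 × 9/16 = 1652.0625
  purple shrunken: 2937 × 3/16 = 550.6875
  yellow smooth: 2937 × 3/16 = 550.6875
  yellow shrunken: 2937 × 1/16 = 183.5625
χ² = Σ (O − E)² / E
  purple smooth: (1619 − 1652.0625)² / 1652.0625 = 0.6617
  purple shrunken: (568 − 550.6875)² / 550.6875 = 0.5443
  yellow smooth: (549 − 550.6875)² / 550.6875 = 0.0052
  yellow shrunken: (201 − 183.5625)² / 183.5625 = 1.6565
χ² = 0.6617 + 0.5443 + 0.0052 + 1.6565 = 2.8677 ≈ 2.868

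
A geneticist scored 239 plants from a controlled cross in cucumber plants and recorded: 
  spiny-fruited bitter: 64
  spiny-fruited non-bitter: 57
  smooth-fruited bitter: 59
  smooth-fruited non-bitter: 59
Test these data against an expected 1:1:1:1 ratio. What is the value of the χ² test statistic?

The 1:1:1:1 ratio has 4 parts, so with N = 239 the expected counts are:
  spiny-fruited bitter: 239 × 1/4 = 59.75
  spiny-fruited non-bitter: 239 × 1/4 = 59.75
  smooth-fruited bitter: 239 × 1/4 = 59.75
  smooth-fruited non-bitter: 239 × 1/4 = 59.75
χ² = Σ (O − E)² / E
  spiny-fruited bitter: (64 − 59.75)² / 59.75 = 0.3023
  spiny-fruited non-bitter: (57 − 59.75)² / 59.75 = 0.1266
  smooth-fruited bitter: (59 − 59.75)² / 59.75 = 0.0094
  smooth-fruited non-bitter: (59 − 59.75)² / 59.75 = 0.0094
χ² = 0.3023 + 0.1266 + 0.0094 + 0.0094 = 0.4477 ≈ 0.448

0.448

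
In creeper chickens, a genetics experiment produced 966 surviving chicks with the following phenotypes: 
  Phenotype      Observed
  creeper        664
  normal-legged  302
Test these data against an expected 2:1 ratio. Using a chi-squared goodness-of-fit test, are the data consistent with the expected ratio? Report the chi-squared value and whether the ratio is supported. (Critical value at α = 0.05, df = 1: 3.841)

1.863; consistent

Expected counts for N = 966 under a 2:1 ratio (total parts = 3):
  creeper: 966 × 2/3 = 644
  normal-legged: 966 × 1/3 = 322
χ² = Σ (O − E)² / E
  creeper: (664 − 644)² / 644 = 0.6211
  normal-legged: (302 − 322)² / 322 = 1.2422
χ² = 0.6211 + 1.2422 = 1.8633 ≈ 1.863
Degrees of freedom = 2 − 1 = 1; critical value at α = 0.05 is 3.841.
Since 1.863 < 3.841, we fail to reject the null hypothesis — the data are consistent with the 2:1 ratio.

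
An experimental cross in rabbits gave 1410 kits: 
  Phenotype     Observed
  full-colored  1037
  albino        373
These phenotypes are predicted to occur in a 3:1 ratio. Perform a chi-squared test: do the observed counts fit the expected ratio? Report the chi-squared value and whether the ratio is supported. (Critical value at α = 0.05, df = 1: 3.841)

Under the 3:1 hypothesis (Σ ratio = 4, N = 1410):
  full-colored: 1410 × 3/4 = 1057.5
  albino: 1410 × 1/4 = 352.5
χ² = Σ (O − E)² / E
  full-colored: (1037 − 1057.5)² / 1057.5 = 0.3974
  albino: (373 − 352.5)² / 352.5 = 1.1922
χ² = 0.3974 + 1.1922 = 1.5896 ≈ 1.590
Degrees of freedom = 2 − 1 = 1; critical value at α = 0.05 is 3.841.
Since 1.590 < 3.841, we fail to reject the null hypothesis — the data are consistent with the 3:1 ratio.

1.590; consistent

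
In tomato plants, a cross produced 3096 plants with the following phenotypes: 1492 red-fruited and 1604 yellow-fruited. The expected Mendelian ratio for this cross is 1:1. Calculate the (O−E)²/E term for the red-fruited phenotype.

The 1:1 ratio has 2 parts, so with N = 3096 the expected counts are:
  red-fruited: 3096 × 1/2 = 1548
  yellow-fruited: 3096 × 1/2 = 1548
Contribution of red-fruited: (1492 − 1548)² / 1548 = 2.0258

2.026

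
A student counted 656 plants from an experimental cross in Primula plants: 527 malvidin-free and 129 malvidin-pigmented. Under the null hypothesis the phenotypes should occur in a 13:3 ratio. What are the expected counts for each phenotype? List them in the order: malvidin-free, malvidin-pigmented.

533, 123

Expected counts for N = 656 under a 13:3 ratio (total parts = 16):
  malvidin-free: 656 × 13/16 = 533
  malvidin-pigmented: 656 × 3/16 = 123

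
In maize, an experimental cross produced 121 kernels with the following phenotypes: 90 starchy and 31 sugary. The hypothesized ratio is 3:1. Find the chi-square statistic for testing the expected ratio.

0.025

Total ratio parts = 4. Expected numbers out of 121:
  starchy: 121 × 3/4 = 90.75
  sugary: 121 × 1/4 = 30.25
χ² = Σ (O − E)² / E
  starchy: (90 − 90.75)² / 90.75 = 0.0062
  sugary: (31 − 30.25)² / 30.25 = 0.0186
χ² = 0.0062 + 0.0186 = 0.0248 ≈ 0.025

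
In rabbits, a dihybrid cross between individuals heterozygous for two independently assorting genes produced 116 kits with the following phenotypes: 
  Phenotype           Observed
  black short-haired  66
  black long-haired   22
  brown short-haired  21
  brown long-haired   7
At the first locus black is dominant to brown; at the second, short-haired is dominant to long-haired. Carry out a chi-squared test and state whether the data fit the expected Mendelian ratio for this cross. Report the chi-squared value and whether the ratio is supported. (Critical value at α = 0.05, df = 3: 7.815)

A dihybrid F₂ with independent assortment and complete dominance at both loci gives a 9:3:3:1 phenotypic ratio.
The 9:3:3:1 ratio has 16 parts, so with N = 116 the expected counts are:
  black short-haired: 116 × 9/16 = 65.25
  black long-haired: 116 × 3/16 = 21.75
  brown short-haired: 116 × 3/16 = 21.75
  brown long-haired: 116 × 1/16 = 7.25
χ² = Σ (O − E)² / E
  black short-haired: (66 − 65.25)² / 65.25 = 0.0086
  black long-haired: (22 − 21.75)² / 21.75 = 0.0029
  brown short-haired: (21 − 21.75)² / 21.75 = 0.0259
  brown long-haired: (7 − 7.25)² / 7.25 = 0.0086
χ² = 0.0086 + 0.0029 + 0.0259 + 0.0086 = 0.046
Degrees of freedom = 4 − 1 = 3; critical value at α = 0.05 is 7.815.
Since 0.046 < 7.815, we fail to reject the null hypothesis — the data are consistent with the 9:3:3:1 ratio.

0.046; consistent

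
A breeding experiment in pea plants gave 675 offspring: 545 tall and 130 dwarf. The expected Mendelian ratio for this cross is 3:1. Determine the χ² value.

Total ratio parts = 4. Expected numbers out of 675:
  tall: 675 × 3/4 = 506.25
  dwarf: 675 × 1/4 = 168.75
χ² = Σ (O − E)² / E
  tall: (545 − 506.25)² / 506.25 = 2.9660
  dwarf: (130 − 168.75)² / 168.75 = 8.8981
χ² = 2.9660 + 8.8981 = 11.8641 ≈ 11.864

11.864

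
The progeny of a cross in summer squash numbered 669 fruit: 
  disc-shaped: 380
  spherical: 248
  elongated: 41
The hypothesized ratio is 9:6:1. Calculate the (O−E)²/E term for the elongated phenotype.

0.016

Expected counts for N = 669 under a 9:6:1 ratio (total parts = 16):
  disc-shaped: 669 × 9/16 = 376.3125
  spherical: 669 × 6/16 = 250.875
  elongated: 669 × 1/16 = 41.8125
Contribution of elongated: (41 − 41.8125)² / 41.8125 = 0.0158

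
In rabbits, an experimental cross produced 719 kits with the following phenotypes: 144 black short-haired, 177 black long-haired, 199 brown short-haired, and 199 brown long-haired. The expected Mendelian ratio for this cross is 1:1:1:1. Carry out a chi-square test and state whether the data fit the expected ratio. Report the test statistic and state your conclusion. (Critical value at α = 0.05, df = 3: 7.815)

11.275; not consistent

Expected counts for N = 719 under a 1:1:1:1 ratio (total parts = 4):
  black short-haired: 719 × 1/4 = 179.75
  black long-haired: 719 × 1/4 = 179.75
  brown short-haired: 719 × 1/4 = 179.75
  brown long-haired: 719 × 1/4 = 179.75
χ² = Σ (O − E)² / E
  black short-haired: (144 − 179.75)² / 179.75 = 7.1102
  black long-haired: (177 − 179.75)² / 179.75 = 0.0421
  brown short-haired: (199 − 179.75)² / 179.75 = 2.0615
  brown long-haired: (199 − 179.75)² / 179.75 = 2.0615
χ² = 7.1102 + 0.0421 + 2.0615 + 2.0615 = 11.2753 ≈ 11.275
Degrees of freedom = 4 − 1 = 3; critical value at α = 0.05 is 7.815.
Since 11.275 > 7.815, we reject the null hypothesis — the data do not fit the 1:1:1:1 ratio.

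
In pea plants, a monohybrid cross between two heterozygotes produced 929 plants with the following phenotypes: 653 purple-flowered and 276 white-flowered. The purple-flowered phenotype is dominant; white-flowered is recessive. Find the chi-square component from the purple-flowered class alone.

2.747

For a monohybrid cross between heterozygotes with complete dominance, the expected phenotypic ratio is 3:1.
Expected counts for N = 929 under a 3:1 ratio (total parts = 4):
  purple-flowered: 929 × 3/4 = 696.75
  white-flowered: 929 × 1/4 = 232.25
Contribution of purple-flowered: (653 − 696.75)² / 696.75 = 2.7471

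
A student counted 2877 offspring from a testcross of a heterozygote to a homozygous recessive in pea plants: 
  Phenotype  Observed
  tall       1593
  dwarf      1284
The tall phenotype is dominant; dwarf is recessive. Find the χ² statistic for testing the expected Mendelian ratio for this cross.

33.188

A testcross of a heterozygote (Aa × aa) gives a 1:1 phenotypic ratio.
Expected counts for N = 2877 under a 1:1 ratio (total parts = 2):
  tall: 2877 × 1/2 = 1438.5
  dwarf: 2877 × 1/2 = 1438.5
χ² = Σ (O − E)² / E
  tall: (1593 − 1438.5)² / 1438.5 = 16.5938
  dwarf: (1284 − 1438.5)² / 1438.5 = 16.5938
χ² = 16.5938 + 16.5938 = 33.1876 ≈ 33.188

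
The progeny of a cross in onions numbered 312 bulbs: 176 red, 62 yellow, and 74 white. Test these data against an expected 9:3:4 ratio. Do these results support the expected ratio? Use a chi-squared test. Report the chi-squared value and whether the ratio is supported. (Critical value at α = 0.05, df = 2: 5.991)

The 9:3:4 ratio has 16 parts, so with N = 312 the expected counts are:
  red: 312 × 9/16 = 175.5
  yellow: 312 × 3/16 = 58.5
  white: 312 × 4/16 = 78
χ² = Σ (O − E)² / E
  red: (176 − 175.5)² / 175.5 = 0.0014
  yellow: (62 − 58.5)² / 58.5 = 0.2094
  white: (74 − 78)² / 78 = 0.2051
χ² = 0.0014 + 0.2094 + 0.2051 = 0.4159 ≈ 0.416
Degrees of freedom = 3 − 1 = 2; critical value at α = 0.05 is 5.991.
Since 0.416 < 5.991, we fail to reject the null hypothesis — the data are consistent with the 9:3:4 ratio.

0.416; consistent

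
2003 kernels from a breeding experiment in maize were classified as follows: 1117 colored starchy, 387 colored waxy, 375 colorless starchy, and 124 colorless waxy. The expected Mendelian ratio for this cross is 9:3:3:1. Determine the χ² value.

Total ratio parts = 16. Expected numbers out of 2003:
  colored starchy: 2003 × 9/16 = 1126.6875
  colored waxy: 2003 × 3/16 = 375.5625
  colorless starchy: 2003 × 3/16 = 375.5625
  colorless waxy: 2003 × 1/16 = 125.1875
χ² = Σ (O − E)² / E
  colored starchy: (1117 − 1126.6875)² / 1126.6875 = 0.0833
  colored waxy: (387 − 375.5625)² / 375.5625 = 0.3483
  colorless starchy: (375 − 375.5625)² / 375.5625 = 0.0008
  colorless waxy: (124 − 125.1875)² / 125.1875 = 0.0113
χ² = 0.0833 + 0.3483 + 0.0008 + 0.0113 = 0.4437 ≈ 0.444

0.444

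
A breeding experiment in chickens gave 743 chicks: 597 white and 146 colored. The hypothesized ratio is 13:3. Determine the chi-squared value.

The 13:3 ratio has 16 parts, so with N = 743 the expected counts are:
  white: 743 × 13/16 = 603.6875
  colored: 743 × 3/16 = 139.3125
χ² = Σ (O − E)² / E
  white: (597 − 603.6875)² / 603.6875 = 0.0741
  colored: (146 − 139.3125)² / 139.3125 = 0.3210
χ² = 0.0741 + 0.3210 = 0.3951 ≈ 0.395

0.395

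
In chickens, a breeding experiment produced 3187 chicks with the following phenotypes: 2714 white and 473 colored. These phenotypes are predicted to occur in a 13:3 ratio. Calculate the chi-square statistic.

31.957

The 13:3 ratio has 16 parts, so with N = 3187 the expected counts are:
  white: 3187 × 13/16 = 2589.4375
  colored: 3187 × 3/16 = 597.5625
χ² = Σ (O − E)² / E
  white: (2714 − 2589.4375)² / 2589.4375 = 5.9920
  colored: (473 − 597.5625)² / 597.5625 = 25.9652
χ² = 5.9920 + 25.9652 = 31.9572 ≈ 31.957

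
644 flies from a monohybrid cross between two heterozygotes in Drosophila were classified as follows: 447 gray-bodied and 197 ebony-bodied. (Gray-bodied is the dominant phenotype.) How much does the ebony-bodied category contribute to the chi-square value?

For a monohybrid cross between heterozygotes with complete dominance, the expected phenotypic ratio is 3:1.
Under the 3:1 hypothesis (Σ ratio = 4, N = 644):
  gray-bodied: 644 × 3/4 = 483
  ebony-bodied: 644 × 1/4 = 161
Contribution of ebony-bodied: (197 − 161)² / 161 = 8.0497

8.050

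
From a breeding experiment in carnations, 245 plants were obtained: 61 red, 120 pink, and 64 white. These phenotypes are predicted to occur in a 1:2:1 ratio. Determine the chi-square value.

The 1:2:1 ratio has 4 parts, so with N = 245 the expected counts are:
  red: 245 × 1/4 = 61.25
  pink: 245 × 2/4 = 122.5
  white: 245 × 1/4 = 61.25
χ² = Σ (O − E)² / E
  red: (61 − 61.25)² / 61.25 = 0.0010
  pink: (120 − 122.5)² / 122.5 = 0.0510
  white: (64 − 61.25)² / 61.25 = 0.1235
χ² = 0.0010 + 0.0510 + 0.1235 = 0.1755 ≈ 0.176

0.176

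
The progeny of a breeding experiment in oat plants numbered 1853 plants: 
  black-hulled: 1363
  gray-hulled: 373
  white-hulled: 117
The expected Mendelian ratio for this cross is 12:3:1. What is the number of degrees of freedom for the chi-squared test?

A goodness-of-fit test with 3 phenotype classes has df = 3 − 1 = 2.

2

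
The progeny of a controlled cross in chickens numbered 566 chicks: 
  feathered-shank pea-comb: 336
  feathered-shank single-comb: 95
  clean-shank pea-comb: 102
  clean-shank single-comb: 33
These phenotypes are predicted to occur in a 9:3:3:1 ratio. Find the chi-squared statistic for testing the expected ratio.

2.462

Under the 9:3:3:1 hypothesis (Σ ratio = 16, N = 566):
  feathered-shank pea-comb: 566 × 9/16 = 318.375
  feathered-shank single-comb: 566 × 3/16 = 106.125
  clean-shank pea-comb: 566 × 3/16 = 106.125
  clean-shank single-comb: 566 × 1/16 = 35.375
χ² = Σ (O − E)² / E
  feathered-shank pea-comb: (336 − 318.375)² / 318.375 = 0.9757
  feathered-shank single-comb: (95 − 106.125)² / 106.125 = 1.1662
  clean-shank pea-comb: (102 − 106.125)² / 106.125 = 0.1603
  clean-shank single-comb: (33 − 35.375)² / 35.375 = 0.1595
χ² = 0.9757 + 1.1662 + 0.1603 + 0.1595 = 2.4617 ≈ 2.462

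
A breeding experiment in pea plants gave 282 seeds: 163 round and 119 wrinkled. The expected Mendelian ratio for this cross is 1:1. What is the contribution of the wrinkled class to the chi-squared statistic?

Total ratio parts = 2. Expected numbers out of 282:
  round: 282 × 1/2 = 141
  wrinkled: 282 × 1/2 = 141
Contribution of wrinkled: (119 − 141)² / 141 = 3.4326

3.433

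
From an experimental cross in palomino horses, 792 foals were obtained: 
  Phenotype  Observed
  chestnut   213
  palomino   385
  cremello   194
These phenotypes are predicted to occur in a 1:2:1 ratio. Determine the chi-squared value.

The 1:2:1 ratio has 4 parts, so with N = 792 the expected counts are:
  chestnut: 792 × 1/4 = 198
  palomino: 792 × 2/4 = 396
  cremello: 792 × 1/4 = 198
χ² = Σ (O − E)² / E
  chestnut: (213 − 198)² / 198 = 1.1364
  palomino: (385 − 396)² / 396 = 0.3056
  cremello: (194 − 198)² / 198 = 0.0808
χ² = 1.1364 + 0.3056 + 0.0808 = 1.5228 ≈ 1.523

1.523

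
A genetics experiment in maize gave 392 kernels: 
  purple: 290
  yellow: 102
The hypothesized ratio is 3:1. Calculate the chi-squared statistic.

0.218

Total ratio parts = 4. Expected numbers out of 392:
  purple: 392 × 3/4 = 294
  yellow: 392 × 1/4 = 98
χ² = Σ (O − E)² / E
  purple: (290 − 294)² / 294 = 0.0544
  yellow: (102 − 98)² / 98 = 0.1633
χ² = 0.0544 + 0.1633 = 0.2177 ≈ 0.218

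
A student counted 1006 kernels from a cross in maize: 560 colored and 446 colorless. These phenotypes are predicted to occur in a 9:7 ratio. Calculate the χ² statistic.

0.139

Under the 9:7 hypothesis (Σ ratio = 16, N = 1006):
  colored: 1006 × 9/16 = 565.875
  colorless: 1006 × 7/16 = 440.125
χ² = Σ (O − E)² / E
  colored: (560 − 565.875)² / 565.875 = 0.0610
  colorless: (446 − 440.125)² / 440.125 = 0.0784
χ² = 0.0610 + 0.0784 = 0.1394 ≈ 0.139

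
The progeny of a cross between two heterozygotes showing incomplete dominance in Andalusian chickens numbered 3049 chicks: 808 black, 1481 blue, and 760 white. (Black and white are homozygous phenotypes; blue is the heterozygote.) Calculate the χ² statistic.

3.994

With incomplete dominance, a heterozygote × heterozygote cross gives a 1:2:1 phenotypic ratio.
Total ratio parts = 4. Expected numbers out of 3049:
  black: 3049 × 1/4 = 762.25
  blue: 3049 × 2/4 = 1524.5
  white: 3049 × 1/4 = 762.25
χ² = Σ (O − E)² / E
  black: (808 − 762.25)² / 762.25 = 2.7459
  blue: (1481 − 1524.5)² / 1524.5 = 1.2412
  white: (760 − 762.25)² / 762.25 = 0.0066
χ² = 2.7459 + 1.2412 + 0.0066 = 3.9937 ≈ 3.994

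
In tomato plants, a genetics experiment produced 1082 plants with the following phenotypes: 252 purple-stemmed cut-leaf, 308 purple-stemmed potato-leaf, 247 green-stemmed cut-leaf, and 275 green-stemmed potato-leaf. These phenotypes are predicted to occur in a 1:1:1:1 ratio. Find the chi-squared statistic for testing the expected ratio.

8.580

Expected counts for N = 1082 under a 1:1:1:1 ratio (total parts = 4):
  purple-stemmed cut-leaf: 1082 × 1/4 = 270.5
  purple-stemmed potato-leaf: 1082 × 1/4 = 270.5
  green-stemmed cut-leaf: 1082 × 1/4 = 270.5
  green-stemmed potato-leaf: 1082 × 1/4 = 270.5
χ² = Σ (O − E)² / E
  purple-stemmed cut-leaf: (252 − 270.5)² / 270.5 = 1.2652
  purple-stemmed potato-leaf: (308 − 270.5)² / 270.5 = 5.1987
  green-stemmed cut-leaf: (247 − 270.5)² / 270.5 = 2.0416
  green-stemmed potato-leaf: (275 − 270.5)² / 270.5 = 0.0749
χ² = 1.2652 + 5.1987 + 2.0416 + 0.0749 = 8.5804 ≈ 8.580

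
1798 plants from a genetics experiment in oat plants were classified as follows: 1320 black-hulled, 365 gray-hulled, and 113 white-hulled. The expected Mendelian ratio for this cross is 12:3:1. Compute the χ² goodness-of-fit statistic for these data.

2.911

Total ratio parts = 16. Expected numbers out of 1798:
  black-hulled: 1798 × 12/16 = 1348.5
  gray-hulled: 1798 × 3/16 = 337.125
  white-hulled: 1798 × 1/16 = 112.375
χ² = Σ (O − E)² / E
  black-hulled: (1320 − 1348.5)² / 1348.5 = 0.6023
  gray-hulled: (365 − 337.125)² / 337.125 = 2.3048
  white-hulled: (113 − 112.375)² / 112.375 = 0.0035
χ² = 0.6023 + 2.3048 + 0.0035 = 2.9106 ≈ 2.911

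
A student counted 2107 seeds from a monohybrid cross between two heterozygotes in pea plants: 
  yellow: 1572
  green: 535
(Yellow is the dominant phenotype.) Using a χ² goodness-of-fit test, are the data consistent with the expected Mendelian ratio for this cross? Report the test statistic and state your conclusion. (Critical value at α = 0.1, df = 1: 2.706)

0.172; consistent

For a monohybrid cross between heterozygotes with complete dominance, the expected phenotypic ratio is 3:1.
The 3:1 ratio has 4 parts, so with N = 2107 the expected counts are:
  yellow: 2107 × 3/4 = 1580.25
  green: 2107 × 1/4 = 526.75
χ² = Σ (O − E)² / E
  yellow: (1572 − 1580.25)² / 1580.25 = 0.0431
  green: (535 − 526.75)² / 526.75 = 0.1292
χ² = 0.0431 + 0.1292 = 0.1723 ≈ 0.172
Degrees of freedom = 2 − 1 = 1; critical value at α = 0.1 is 2.706.
Since 0.172 < 2.706, we fail to reject the null hypothesis — the data are consistent with the 3:1 ratio.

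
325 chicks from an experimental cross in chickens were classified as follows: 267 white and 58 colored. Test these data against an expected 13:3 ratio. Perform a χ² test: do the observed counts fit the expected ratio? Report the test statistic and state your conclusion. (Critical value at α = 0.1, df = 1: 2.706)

0.174; consistent

Under the 13:3 hypothesis (Σ ratio = 16, N = 325):
  white: 325 × 13/16 = 264.0625
  colored: 325 × 3/16 = 60.9375
χ² = Σ (O − E)² / E
  white: (267 − 264.0625)² / 264.0625 = 0.0327
  colored: (58 − 60.9375)² / 60.9375 = 0.1416
χ² = 0.0327 + 0.1416 = 0.1743 ≈ 0.174
Degrees of freedom = 2 − 1 = 1; critical value at α = 0.1 is 2.706.
Since 0.174 < 2.706, we fail to reject the null hypothesis — the data are consistent with the 13:3 ratio.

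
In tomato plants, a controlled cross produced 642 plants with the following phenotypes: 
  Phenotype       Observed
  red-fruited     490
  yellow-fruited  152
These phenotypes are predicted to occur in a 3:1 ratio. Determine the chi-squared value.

0.600

The 3:1 ratio has 4 parts, so with N = 642 the expected counts are:
  red-fruited: 642 × 3/4 = 481.5
  yellow-fruited: 642 × 1/4 = 160.5
χ² = Σ (O − E)² / E
  red-fruited: (490 − 481.5)² / 481.5 = 0.1501
  yellow-fruited: (152 − 160.5)² / 160.5 = 0.4502
χ² = 0.1501 + 0.4502 = 0.6003 ≈ 0.600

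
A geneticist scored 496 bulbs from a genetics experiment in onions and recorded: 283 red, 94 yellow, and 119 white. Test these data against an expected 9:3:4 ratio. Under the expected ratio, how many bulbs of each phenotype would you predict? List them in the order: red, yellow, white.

The 9:3:4 ratio has 16 parts, so with N = 496 the expected counts are:
  red: 496 × 9/16 = 279
  yellow: 496 × 3/16 = 93
  white: 496 × 4/16 = 124

279, 93, 124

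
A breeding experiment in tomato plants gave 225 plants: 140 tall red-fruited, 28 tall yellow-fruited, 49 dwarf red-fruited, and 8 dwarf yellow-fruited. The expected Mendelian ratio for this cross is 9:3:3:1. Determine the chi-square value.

The 9:3:3:1 ratio has 16 parts, so with N = 225 the expected counts are:
  tall red-fruited: 225 × 9/16 = 126.5625
  tall yellow-fruited: 225 × 3/16 = 42.1875
  dwarf red-fruited: 225 × 3/16 = 42.1875
  dwarf yellow-fruited: 225 × 1/16 = 14.0625
χ² = Σ (O − E)² / E
  tall red-fruited: (140 − 126.5625)² / 126.5625 = 1.4267
  tall yellow-fruited: (28 − 42.1875)² / 42.1875 = 4.7712
  dwarf red-fruited: (49 − 42.1875)² / 42.1875 = 1.1001
  dwarf yellow-fruited: (8 − 14.0625)² / 14.0625 = 2.6136
χ² = 1.4267 + 4.7712 + 1.1001 + 2.6136 = 9.9116 ≈ 9.912

9.912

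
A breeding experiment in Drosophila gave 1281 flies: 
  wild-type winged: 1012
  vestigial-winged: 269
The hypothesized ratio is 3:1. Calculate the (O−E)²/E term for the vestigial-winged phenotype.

8.202

Total ratio parts = 4. Expected numbers out of 1281:
  wild-type winged: 1281 × 3/4 = 960.75
  vestigial-winged: 1281 × 1/4 = 320.25
Contribution of vestigial-winged: (269 − 320.25)² / 320.25 = 8.2016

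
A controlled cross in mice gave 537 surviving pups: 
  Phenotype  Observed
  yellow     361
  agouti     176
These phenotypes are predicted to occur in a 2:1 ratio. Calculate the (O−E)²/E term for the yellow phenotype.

The 2:1 ratio has 3 parts, so with N = 537 the expected counts are:
  yellow: 537 × 2/3 = 358
  agouti: 537 × 1/3 = 179
Contribution of yellow: (361 − 358)² / 358 = 0.0251

0.025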